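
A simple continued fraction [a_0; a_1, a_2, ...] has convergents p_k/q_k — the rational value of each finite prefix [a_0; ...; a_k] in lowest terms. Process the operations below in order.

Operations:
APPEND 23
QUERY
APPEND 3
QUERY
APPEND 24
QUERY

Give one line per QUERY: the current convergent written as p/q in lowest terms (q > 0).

23/1
70/3
1703/73

APPEND 23: p_0 = 23·1 + 0 = 23, q_0 = 23·0 + 1 = 1 → 23/1
APPEND 3: p_1 = 3·23 + 1 = 70, q_1 = 3·1 + 0 = 3 → 70/3
APPEND 24: p_2 = 24·70 + 23 = 1703, q_2 = 24·3 + 1 = 73 → 1703/73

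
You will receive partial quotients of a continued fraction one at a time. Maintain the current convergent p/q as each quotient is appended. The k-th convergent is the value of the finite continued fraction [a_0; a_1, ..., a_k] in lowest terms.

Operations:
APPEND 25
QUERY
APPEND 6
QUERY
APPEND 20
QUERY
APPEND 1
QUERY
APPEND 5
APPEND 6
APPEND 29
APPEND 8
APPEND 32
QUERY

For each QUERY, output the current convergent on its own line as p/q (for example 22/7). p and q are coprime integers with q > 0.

25/1
151/6
3045/121
3196/127
883224235/35096847

APPEND 25: p_0 = 25·1 + 0 = 25, q_0 = 25·0 + 1 = 1 → 25/1
APPEND 6: p_1 = 6·25 + 1 = 151, q_1 = 6·1 + 0 = 6 → 151/6
APPEND 20: p_2 = 20·151 + 25 = 3045, q_2 = 20·6 + 1 = 121 → 3045/121
APPEND 1: p_3 = 1·3045 + 151 = 3196, q_3 = 1·121 + 6 = 127 → 3196/127
APPEND 5: p_4 = 5·3196 + 3045 = 19025, q_4 = 5·127 + 121 = 756 → 19025/756
APPEND 6: p_5 = 6·19025 + 3196 = 117346, q_5 = 6·756 + 127 = 4663 → 117346/4663
APPEND 29: p_6 = 29·117346 + 19025 = 3422059, q_6 = 29·4663 + 756 = 135983 → 3422059/135983
APPEND 8: p_7 = 8·3422059 + 117346 = 27493818, q_7 = 8·135983 + 4663 = 1092527 → 27493818/1092527
APPEND 32: p_8 = 32·27493818 + 3422059 = 883224235, q_8 = 32·1092527 + 135983 = 35096847 → 883224235/35096847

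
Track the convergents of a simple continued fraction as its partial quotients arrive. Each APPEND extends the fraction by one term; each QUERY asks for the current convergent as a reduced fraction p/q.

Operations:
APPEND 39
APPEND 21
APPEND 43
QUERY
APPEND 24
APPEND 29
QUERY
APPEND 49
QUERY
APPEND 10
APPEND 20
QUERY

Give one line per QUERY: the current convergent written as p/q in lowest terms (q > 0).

APPEND 39: p_0 = 39·1 + 0 = 39, q_0 = 39·0 + 1 = 1 → 39/1
APPEND 21: p_1 = 21·39 + 1 = 820, q_1 = 21·1 + 0 = 21 → 820/21
APPEND 43: p_2 = 43·820 + 39 = 35299, q_2 = 43·21 + 1 = 904 → 35299/904
APPEND 24: p_3 = 24·35299 + 820 = 847996, q_3 = 24·904 + 21 = 21717 → 847996/21717
APPEND 29: p_4 = 29·847996 + 35299 = 24627183, q_4 = 29·21717 + 904 = 630697 → 24627183/630697
APPEND 49: p_5 = 49·24627183 + 847996 = 1207579963, q_5 = 49·630697 + 21717 = 30925870 → 1207579963/30925870
APPEND 10: p_6 = 10·1207579963 + 24627183 = 12100426813, q_6 = 10·30925870 + 630697 = 309889397 → 12100426813/309889397
APPEND 20: p_7 = 20·12100426813 + 1207579963 = 243216116223, q_7 = 20·309889397 + 30925870 = 6228713810 → 243216116223/6228713810

35299/904
24627183/630697
1207579963/30925870
243216116223/6228713810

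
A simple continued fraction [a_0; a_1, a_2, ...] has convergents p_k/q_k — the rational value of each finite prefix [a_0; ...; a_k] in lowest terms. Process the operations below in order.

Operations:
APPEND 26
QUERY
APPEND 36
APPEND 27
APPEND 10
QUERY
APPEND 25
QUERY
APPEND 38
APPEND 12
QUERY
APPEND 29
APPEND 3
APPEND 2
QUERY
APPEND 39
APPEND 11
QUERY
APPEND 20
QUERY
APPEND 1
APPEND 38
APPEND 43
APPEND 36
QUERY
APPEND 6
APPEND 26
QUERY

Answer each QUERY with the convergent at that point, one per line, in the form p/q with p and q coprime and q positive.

26/1
254187/9766
6380000/245123
2918710244/112138403
600034459329/23053643695
260848137935833/10021924469474
5240621677214524/201347477646369
332143292150731024262/12761122288693146595
52386223364541938323036/2012706619088777141887

APPEND 26: p_0 = 26·1 + 0 = 26, q_0 = 26·0 + 1 = 1 → 26/1
APPEND 36: p_1 = 36·26 + 1 = 937, q_1 = 36·1 + 0 = 36 → 937/36
APPEND 27: p_2 = 27·937 + 26 = 25325, q_2 = 27·36 + 1 = 973 → 25325/973
APPEND 10: p_3 = 10·25325 + 937 = 254187, q_3 = 10·973 + 36 = 9766 → 254187/9766
APPEND 25: p_4 = 25·254187 + 25325 = 6380000, q_4 = 25·9766 + 973 = 245123 → 6380000/245123
APPEND 38: p_5 = 38·6380000 + 254187 = 242694187, q_5 = 38·245123 + 9766 = 9324440 → 242694187/9324440
APPEND 12: p_6 = 12·242694187 + 6380000 = 2918710244, q_6 = 12·9324440 + 245123 = 112138403 → 2918710244/112138403
APPEND 29: p_7 = 29·2918710244 + 242694187 = 84885291263, q_7 = 29·112138403 + 9324440 = 3261338127 → 84885291263/3261338127
APPEND 3: p_8 = 3·84885291263 + 2918710244 = 257574584033, q_8 = 3·3261338127 + 112138403 = 9896152784 → 257574584033/9896152784
APPEND 2: p_9 = 2·257574584033 + 84885291263 = 600034459329, q_9 = 2·9896152784 + 3261338127 = 23053643695 → 600034459329/23053643695
APPEND 39: p_10 = 39·600034459329 + 257574584033 = 23658918497864, q_10 = 39·23053643695 + 9896152784 = 908988256889 → 23658918497864/908988256889
APPEND 11: p_11 = 11·23658918497864 + 600034459329 = 260848137935833, q_11 = 11·908988256889 + 23053643695 = 10021924469474 → 260848137935833/10021924469474
APPEND 20: p_12 = 20·260848137935833 + 23658918497864 = 5240621677214524, q_12 = 20·10021924469474 + 908988256889 = 201347477646369 → 5240621677214524/201347477646369
APPEND 1: p_13 = 1·5240621677214524 + 260848137935833 = 5501469815150357, q_13 = 1·201347477646369 + 10021924469474 = 211369402115843 → 5501469815150357/211369402115843
APPEND 38: p_14 = 38·5501469815150357 + 5240621677214524 = 214296474652928090, q_14 = 38·211369402115843 + 201347477646369 = 8233384758048403 → 214296474652928090/8233384758048403
APPEND 43: p_15 = 43·214296474652928090 + 5501469815150357 = 9220249879891058227, q_15 = 43·8233384758048403 + 211369402115843 = 354246913998197172 → 9220249879891058227/354246913998197172
APPEND 36: p_16 = 36·9220249879891058227 + 214296474652928090 = 332143292150731024262, q_16 = 36·354246913998197172 + 8233384758048403 = 12761122288693146595 → 332143292150731024262/12761122288693146595
APPEND 6: p_17 = 6·332143292150731024262 + 9220249879891058227 = 2002080002784277203799, q_17 = 6·12761122288693146595 + 354246913998197172 = 76920980646157076742 → 2002080002784277203799/76920980646157076742
APPEND 26: p_18 = 26·2002080002784277203799 + 332143292150731024262 = 52386223364541938323036, q_18 = 26·76920980646157076742 + 12761122288693146595 = 2012706619088777141887 → 52386223364541938323036/2012706619088777141887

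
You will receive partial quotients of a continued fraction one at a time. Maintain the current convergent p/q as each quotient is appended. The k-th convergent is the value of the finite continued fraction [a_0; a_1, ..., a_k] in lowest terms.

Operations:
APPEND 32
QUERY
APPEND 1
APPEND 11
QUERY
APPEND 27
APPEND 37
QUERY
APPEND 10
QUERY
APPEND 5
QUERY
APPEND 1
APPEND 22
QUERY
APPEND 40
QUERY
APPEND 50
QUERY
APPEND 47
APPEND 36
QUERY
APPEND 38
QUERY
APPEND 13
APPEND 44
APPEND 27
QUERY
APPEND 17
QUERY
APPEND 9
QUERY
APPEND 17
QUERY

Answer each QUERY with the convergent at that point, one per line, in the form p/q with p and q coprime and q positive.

APPEND 32: p_0 = 32·1 + 0 = 32, q_0 = 32·0 + 1 = 1 → 32/1
APPEND 1: p_1 = 1·32 + 1 = 33, q_1 = 1·1 + 0 = 1 → 33/1
APPEND 11: p_2 = 11·33 + 32 = 395, q_2 = 11·1 + 1 = 12 → 395/12
APPEND 27: p_3 = 27·395 + 33 = 10698, q_3 = 27·12 + 1 = 325 → 10698/325
APPEND 37: p_4 = 37·10698 + 395 = 396221, q_4 = 37·325 + 12 = 12037 → 396221/12037
APPEND 10: p_5 = 10·396221 + 10698 = 3972908, q_5 = 10·12037 + 325 = 120695 → 3972908/120695
APPEND 5: p_6 = 5·3972908 + 396221 = 20260761, q_6 = 5·120695 + 12037 = 615512 → 20260761/615512
APPEND 1: p_7 = 1·20260761 + 3972908 = 24233669, q_7 = 1·615512 + 120695 = 736207 → 24233669/736207
APPEND 22: p_8 = 22·24233669 + 20260761 = 553401479, q_8 = 22·736207 + 615512 = 16812066 → 553401479/16812066
APPEND 40: p_9 = 40·553401479 + 24233669 = 22160292829, q_9 = 40·16812066 + 736207 = 673218847 → 22160292829/673218847
APPEND 50: p_10 = 50·22160292829 + 553401479 = 1108568042929, q_10 = 50·673218847 + 16812066 = 33677754416 → 1108568042929/33677754416
APPEND 47: p_11 = 47·1108568042929 + 22160292829 = 52124858310492, q_11 = 47·33677754416 + 673218847 = 1583527676399 → 52124858310492/1583527676399
APPEND 36: p_12 = 36·52124858310492 + 1108568042929 = 1877603467220641, q_12 = 36·1583527676399 + 33677754416 = 57040674104780 → 1877603467220641/57040674104780
APPEND 38: p_13 = 38·1877603467220641 + 52124858310492 = 71401056612694850, q_13 = 38·57040674104780 + 1583527676399 = 2169129143658039 → 71401056612694850/2169129143658039
APPEND 13: p_14 = 13·71401056612694850 + 1877603467220641 = 930091339432253691, q_14 = 13·2169129143658039 + 57040674104780 = 28255719541659287 → 930091339432253691/28255719541659287
APPEND 44: p_15 = 44·930091339432253691 + 71401056612694850 = 40995419991631857254, q_15 = 44·28255719541659287 + 2169129143658039 = 1245420788976666667 → 40995419991631857254/1245420788976666667
APPEND 27: p_16 = 27·40995419991631857254 + 930091339432253691 = 1107806431113492399549, q_16 = 27·1245420788976666667 + 28255719541659287 = 33654617021911659296 → 1107806431113492399549/33654617021911659296
APPEND 17: p_17 = 17·1107806431113492399549 + 40995419991631857254 = 18873704748921002649587, q_17 = 17·33654617021911659296 + 1245420788976666667 = 573373910161474874699 → 18873704748921002649587/573373910161474874699
APPEND 9: p_18 = 9·18873704748921002649587 + 1107806431113492399549 = 170971149171402516245832, q_18 = 9·573373910161474874699 + 33654617021911659296 = 5194019808475185531587 → 170971149171402516245832/5194019808475185531587
APPEND 17: p_19 = 17·170971149171402516245832 + 18873704748921002649587 = 2925383240662763778828731, q_19 = 17·5194019808475185531587 + 573373910161474874699 = 88871710654239628911678 → 2925383240662763778828731/88871710654239628911678

32/1
395/12
396221/12037
3972908/120695
20260761/615512
553401479/16812066
22160292829/673218847
1108568042929/33677754416
1877603467220641/57040674104780
71401056612694850/2169129143658039
1107806431113492399549/33654617021911659296
18873704748921002649587/573373910161474874699
170971149171402516245832/5194019808475185531587
2925383240662763778828731/88871710654239628911678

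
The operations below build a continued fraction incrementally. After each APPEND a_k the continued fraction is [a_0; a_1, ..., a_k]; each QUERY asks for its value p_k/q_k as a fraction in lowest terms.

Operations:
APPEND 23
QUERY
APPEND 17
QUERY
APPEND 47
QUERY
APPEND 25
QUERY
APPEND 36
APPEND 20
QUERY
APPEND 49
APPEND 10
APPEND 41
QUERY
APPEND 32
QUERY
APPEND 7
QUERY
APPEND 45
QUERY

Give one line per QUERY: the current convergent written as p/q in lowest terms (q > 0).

APPEND 23: p_0 = 23·1 + 0 = 23, q_0 = 23·0 + 1 = 1 → 23/1
APPEND 17: p_1 = 17·23 + 1 = 392, q_1 = 17·1 + 0 = 17 → 392/17
APPEND 47: p_2 = 47·392 + 23 = 18447, q_2 = 47·17 + 1 = 800 → 18447/800
APPEND 25: p_3 = 25·18447 + 392 = 461567, q_3 = 25·800 + 17 = 20017 → 461567/20017
APPEND 36: p_4 = 36·461567 + 18447 = 16634859, q_4 = 36·20017 + 800 = 721412 → 16634859/721412
APPEND 20: p_5 = 20·16634859 + 461567 = 333158747, q_5 = 20·721412 + 20017 = 14448257 → 333158747/14448257
APPEND 49: p_6 = 49·333158747 + 16634859 = 16341413462, q_6 = 49·14448257 + 721412 = 708686005 → 16341413462/708686005
APPEND 10: p_7 = 10·16341413462 + 333158747 = 163747293367, q_7 = 10·708686005 + 14448257 = 7101308307 → 163747293367/7101308307
APPEND 41: p_8 = 41·163747293367 + 16341413462 = 6729980441509, q_8 = 41·7101308307 + 708686005 = 291862326592 → 6729980441509/291862326592
APPEND 32: p_9 = 32·6729980441509 + 163747293367 = 215523121421655, q_9 = 32·291862326592 + 7101308307 = 9346695759251 → 215523121421655/9346695759251
APPEND 7: p_10 = 7·215523121421655 + 6729980441509 = 1515391830393094, q_10 = 7·9346695759251 + 291862326592 = 65718732641349 → 1515391830393094/65718732641349
APPEND 45: p_11 = 45·1515391830393094 + 215523121421655 = 68408155489110885, q_11 = 45·65718732641349 + 9346695759251 = 2966689664619956 → 68408155489110885/2966689664619956

23/1
392/17
18447/800
461567/20017
333158747/14448257
6729980441509/291862326592
215523121421655/9346695759251
1515391830393094/65718732641349
68408155489110885/2966689664619956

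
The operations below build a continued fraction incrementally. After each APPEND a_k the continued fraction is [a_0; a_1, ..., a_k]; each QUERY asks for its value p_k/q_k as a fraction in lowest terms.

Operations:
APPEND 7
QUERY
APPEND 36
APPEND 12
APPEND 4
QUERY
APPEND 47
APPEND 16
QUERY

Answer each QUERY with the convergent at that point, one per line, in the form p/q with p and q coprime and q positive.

7/1
12425/1768
9404713/1338232

APPEND 7: p_0 = 7·1 + 0 = 7, q_0 = 7·0 + 1 = 1 → 7/1
APPEND 36: p_1 = 36·7 + 1 = 253, q_1 = 36·1 + 0 = 36 → 253/36
APPEND 12: p_2 = 12·253 + 7 = 3043, q_2 = 12·36 + 1 = 433 → 3043/433
APPEND 4: p_3 = 4·3043 + 253 = 12425, q_3 = 4·433 + 36 = 1768 → 12425/1768
APPEND 47: p_4 = 47·12425 + 3043 = 587018, q_4 = 47·1768 + 433 = 83529 → 587018/83529
APPEND 16: p_5 = 16·587018 + 12425 = 9404713, q_5 = 16·83529 + 1768 = 1338232 → 9404713/1338232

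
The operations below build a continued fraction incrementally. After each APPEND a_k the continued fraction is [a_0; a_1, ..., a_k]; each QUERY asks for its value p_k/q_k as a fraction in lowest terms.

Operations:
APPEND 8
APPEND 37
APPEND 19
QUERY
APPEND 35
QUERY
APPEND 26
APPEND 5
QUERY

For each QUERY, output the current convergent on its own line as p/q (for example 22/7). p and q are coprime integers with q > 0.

5651/704
198082/24677
25976997/3236207

APPEND 8: p_0 = 8·1 + 0 = 8, q_0 = 8·0 + 1 = 1 → 8/1
APPEND 37: p_1 = 37·8 + 1 = 297, q_1 = 37·1 + 0 = 37 → 297/37
APPEND 19: p_2 = 19·297 + 8 = 5651, q_2 = 19·37 + 1 = 704 → 5651/704
APPEND 35: p_3 = 35·5651 + 297 = 198082, q_3 = 35·704 + 37 = 24677 → 198082/24677
APPEND 26: p_4 = 26·198082 + 5651 = 5155783, q_4 = 26·24677 + 704 = 642306 → 5155783/642306
APPEND 5: p_5 = 5·5155783 + 198082 = 25976997, q_5 = 5·642306 + 24677 = 3236207 → 25976997/3236207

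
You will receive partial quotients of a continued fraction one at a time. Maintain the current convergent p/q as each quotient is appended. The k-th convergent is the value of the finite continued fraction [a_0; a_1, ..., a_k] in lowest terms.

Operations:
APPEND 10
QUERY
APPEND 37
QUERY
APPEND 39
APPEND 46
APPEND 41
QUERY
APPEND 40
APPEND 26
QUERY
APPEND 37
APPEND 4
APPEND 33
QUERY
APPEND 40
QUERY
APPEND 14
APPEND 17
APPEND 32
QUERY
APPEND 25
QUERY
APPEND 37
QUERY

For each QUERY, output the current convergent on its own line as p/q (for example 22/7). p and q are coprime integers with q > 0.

10/1
371/37
27337084/2726345
28475230974/2839853131
141211816163941/14083145405687
5652719832571826/563749390825043
43388099796974678657/4327123146747578881
1086055895565226419836/108313054186568553981
40227456235710352212589/4011910128049784076178

APPEND 10: p_0 = 10·1 + 0 = 10, q_0 = 10·0 + 1 = 1 → 10/1
APPEND 37: p_1 = 37·10 + 1 = 371, q_1 = 37·1 + 0 = 37 → 371/37
APPEND 39: p_2 = 39·371 + 10 = 14479, q_2 = 39·37 + 1 = 1444 → 14479/1444
APPEND 46: p_3 = 46·14479 + 371 = 666405, q_3 = 46·1444 + 37 = 66461 → 666405/66461
APPEND 41: p_4 = 41·666405 + 14479 = 27337084, q_4 = 41·66461 + 1444 = 2726345 → 27337084/2726345
APPEND 40: p_5 = 40·27337084 + 666405 = 1094149765, q_5 = 40·2726345 + 66461 = 109120261 → 1094149765/109120261
APPEND 26: p_6 = 26·1094149765 + 27337084 = 28475230974, q_6 = 26·109120261 + 2726345 = 2839853131 → 28475230974/2839853131
APPEND 37: p_7 = 37·28475230974 + 1094149765 = 1054677695803, q_7 = 37·2839853131 + 109120261 = 105183686108 → 1054677695803/105183686108
APPEND 4: p_8 = 4·1054677695803 + 28475230974 = 4247186014186, q_8 = 4·105183686108 + 2839853131 = 423574597563 → 4247186014186/423574597563
APPEND 33: p_9 = 33·4247186014186 + 1054677695803 = 141211816163941, q_9 = 33·423574597563 + 105183686108 = 14083145405687 → 141211816163941/14083145405687
APPEND 40: p_10 = 40·141211816163941 + 4247186014186 = 5652719832571826, q_10 = 40·14083145405687 + 423574597563 = 563749390825043 → 5652719832571826/563749390825043
APPEND 14: p_11 = 14·5652719832571826 + 141211816163941 = 79279289472169505, q_11 = 14·563749390825043 + 14083145405687 = 7906574616956289 → 79279289472169505/7906574616956289
APPEND 17: p_12 = 17·79279289472169505 + 5652719832571826 = 1353400640859453411, q_12 = 17·7906574616956289 + 563749390825043 = 134975517879081956 → 1353400640859453411/134975517879081956
APPEND 32: p_13 = 32·1353400640859453411 + 79279289472169505 = 43388099796974678657, q_13 = 32·134975517879081956 + 7906574616956289 = 4327123146747578881 → 43388099796974678657/4327123146747578881
APPEND 25: p_14 = 25·43388099796974678657 + 1353400640859453411 = 1086055895565226419836, q_14 = 25·4327123146747578881 + 134975517879081956 = 108313054186568553981 → 1086055895565226419836/108313054186568553981
APPEND 37: p_15 = 37·1086055895565226419836 + 43388099796974678657 = 40227456235710352212589, q_15 = 37·108313054186568553981 + 4327123146747578881 = 4011910128049784076178 → 40227456235710352212589/4011910128049784076178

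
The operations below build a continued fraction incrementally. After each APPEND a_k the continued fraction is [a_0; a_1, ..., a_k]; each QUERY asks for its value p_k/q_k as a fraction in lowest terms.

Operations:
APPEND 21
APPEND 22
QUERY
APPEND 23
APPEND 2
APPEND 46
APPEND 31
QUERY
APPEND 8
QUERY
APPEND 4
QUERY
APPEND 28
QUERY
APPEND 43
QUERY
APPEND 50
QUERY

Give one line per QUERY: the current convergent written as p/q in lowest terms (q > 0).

APPEND 21: p_0 = 21·1 + 0 = 21, q_0 = 21·0 + 1 = 1 → 21/1
APPEND 22: p_1 = 22·21 + 1 = 463, q_1 = 22·1 + 0 = 22 → 463/22
APPEND 23: p_2 = 23·463 + 21 = 10670, q_2 = 23·22 + 1 = 507 → 10670/507
APPEND 2: p_3 = 2·10670 + 463 = 21803, q_3 = 2·507 + 22 = 1036 → 21803/1036
APPEND 46: p_4 = 46·21803 + 10670 = 1013608, q_4 = 46·1036 + 507 = 48163 → 1013608/48163
APPEND 31: p_5 = 31·1013608 + 21803 = 31443651, q_5 = 31·48163 + 1036 = 1494089 → 31443651/1494089
APPEND 8: p_6 = 8·31443651 + 1013608 = 252562816, q_6 = 8·1494089 + 48163 = 12000875 → 252562816/12000875
APPEND 4: p_7 = 4·252562816 + 31443651 = 1041694915, q_7 = 4·12000875 + 1494089 = 49497589 → 1041694915/49497589
APPEND 28: p_8 = 28·1041694915 + 252562816 = 29420020436, q_8 = 28·49497589 + 12000875 = 1397933367 → 29420020436/1397933367
APPEND 43: p_9 = 43·29420020436 + 1041694915 = 1266102573663, q_9 = 43·1397933367 + 49497589 = 60160632370 → 1266102573663/60160632370
APPEND 50: p_10 = 50·1266102573663 + 29420020436 = 63334548703586, q_10 = 50·60160632370 + 1397933367 = 3009429551867 → 63334548703586/3009429551867

463/22
31443651/1494089
252562816/12000875
1041694915/49497589
29420020436/1397933367
1266102573663/60160632370
63334548703586/3009429551867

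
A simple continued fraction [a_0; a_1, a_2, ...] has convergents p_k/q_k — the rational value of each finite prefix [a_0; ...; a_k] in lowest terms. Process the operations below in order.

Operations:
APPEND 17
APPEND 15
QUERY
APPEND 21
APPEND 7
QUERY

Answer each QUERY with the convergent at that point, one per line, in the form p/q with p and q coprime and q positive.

APPEND 17: p_0 = 17·1 + 0 = 17, q_0 = 17·0 + 1 = 1 → 17/1
APPEND 15: p_1 = 15·17 + 1 = 256, q_1 = 15·1 + 0 = 15 → 256/15
APPEND 21: p_2 = 21·256 + 17 = 5393, q_2 = 21·15 + 1 = 316 → 5393/316
APPEND 7: p_3 = 7·5393 + 256 = 38007, q_3 = 7·316 + 15 = 2227 → 38007/2227

256/15
38007/2227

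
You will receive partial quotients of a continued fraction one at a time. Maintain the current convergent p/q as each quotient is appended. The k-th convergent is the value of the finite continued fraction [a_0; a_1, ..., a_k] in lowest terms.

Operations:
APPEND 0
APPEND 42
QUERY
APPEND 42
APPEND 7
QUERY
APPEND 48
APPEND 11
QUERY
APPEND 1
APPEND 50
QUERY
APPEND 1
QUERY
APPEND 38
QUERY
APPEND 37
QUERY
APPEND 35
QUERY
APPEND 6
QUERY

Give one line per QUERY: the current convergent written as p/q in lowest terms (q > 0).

1/42
295/12397
156517/6577428
8692467/365289878
8863186/372464127
345493535/14518926704
12792123981/537572752175
448069832870/18829565252829
2701211121201/113514964269149

APPEND 0: p_0 = 0·1 + 0 = 0, q_0 = 0·0 + 1 = 1 → 0/1
APPEND 42: p_1 = 42·0 + 1 = 1, q_1 = 42·1 + 0 = 42 → 1/42
APPEND 42: p_2 = 42·1 + 0 = 42, q_2 = 42·42 + 1 = 1765 → 42/1765
APPEND 7: p_3 = 7·42 + 1 = 295, q_3 = 7·1765 + 42 = 12397 → 295/12397
APPEND 48: p_4 = 48·295 + 42 = 14202, q_4 = 48·12397 + 1765 = 596821 → 14202/596821
APPEND 11: p_5 = 11·14202 + 295 = 156517, q_5 = 11·596821 + 12397 = 6577428 → 156517/6577428
APPEND 1: p_6 = 1·156517 + 14202 = 170719, q_6 = 1·6577428 + 596821 = 7174249 → 170719/7174249
APPEND 50: p_7 = 50·170719 + 156517 = 8692467, q_7 = 50·7174249 + 6577428 = 365289878 → 8692467/365289878
APPEND 1: p_8 = 1·8692467 + 170719 = 8863186, q_8 = 1·365289878 + 7174249 = 372464127 → 8863186/372464127
APPEND 38: p_9 = 38·8863186 + 8692467 = 345493535, q_9 = 38·372464127 + 365289878 = 14518926704 → 345493535/14518926704
APPEND 37: p_10 = 37·345493535 + 8863186 = 12792123981, q_10 = 37·14518926704 + 372464127 = 537572752175 → 12792123981/537572752175
APPEND 35: p_11 = 35·12792123981 + 345493535 = 448069832870, q_11 = 35·537572752175 + 14518926704 = 18829565252829 → 448069832870/18829565252829
APPEND 6: p_12 = 6·448069832870 + 12792123981 = 2701211121201, q_12 = 6·18829565252829 + 537572752175 = 113514964269149 → 2701211121201/113514964269149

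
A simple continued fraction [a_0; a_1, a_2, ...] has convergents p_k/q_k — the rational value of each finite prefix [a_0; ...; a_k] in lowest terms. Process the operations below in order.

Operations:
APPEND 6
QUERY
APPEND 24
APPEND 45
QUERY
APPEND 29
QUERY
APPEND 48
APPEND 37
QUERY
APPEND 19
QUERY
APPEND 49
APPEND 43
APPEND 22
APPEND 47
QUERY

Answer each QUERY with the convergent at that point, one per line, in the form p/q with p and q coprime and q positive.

6/1
6531/1081
189544/31373
337061335/55789818
6413270008/1061513527
14022130755479584/2320919196562277

APPEND 6: p_0 = 6·1 + 0 = 6, q_0 = 6·0 + 1 = 1 → 6/1
APPEND 24: p_1 = 24·6 + 1 = 145, q_1 = 24·1 + 0 = 24 → 145/24
APPEND 45: p_2 = 45·145 + 6 = 6531, q_2 = 45·24 + 1 = 1081 → 6531/1081
APPEND 29: p_3 = 29·6531 + 145 = 189544, q_3 = 29·1081 + 24 = 31373 → 189544/31373
APPEND 48: p_4 = 48·189544 + 6531 = 9104643, q_4 = 48·31373 + 1081 = 1506985 → 9104643/1506985
APPEND 37: p_5 = 37·9104643 + 189544 = 337061335, q_5 = 37·1506985 + 31373 = 55789818 → 337061335/55789818
APPEND 19: p_6 = 19·337061335 + 9104643 = 6413270008, q_6 = 19·55789818 + 1506985 = 1061513527 → 6413270008/1061513527
APPEND 49: p_7 = 49·6413270008 + 337061335 = 314587291727, q_7 = 49·1061513527 + 55789818 = 52069952641 → 314587291727/52069952641
APPEND 43: p_8 = 43·314587291727 + 6413270008 = 13533666814269, q_8 = 43·52069952641 + 1061513527 = 2240069477090 → 13533666814269/2240069477090
APPEND 22: p_9 = 22·13533666814269 + 314587291727 = 298055257205645, q_9 = 22·2240069477090 + 52069952641 = 49333598448621 → 298055257205645/49333598448621
APPEND 47: p_10 = 47·298055257205645 + 13533666814269 = 14022130755479584, q_10 = 47·49333598448621 + 2240069477090 = 2320919196562277 → 14022130755479584/2320919196562277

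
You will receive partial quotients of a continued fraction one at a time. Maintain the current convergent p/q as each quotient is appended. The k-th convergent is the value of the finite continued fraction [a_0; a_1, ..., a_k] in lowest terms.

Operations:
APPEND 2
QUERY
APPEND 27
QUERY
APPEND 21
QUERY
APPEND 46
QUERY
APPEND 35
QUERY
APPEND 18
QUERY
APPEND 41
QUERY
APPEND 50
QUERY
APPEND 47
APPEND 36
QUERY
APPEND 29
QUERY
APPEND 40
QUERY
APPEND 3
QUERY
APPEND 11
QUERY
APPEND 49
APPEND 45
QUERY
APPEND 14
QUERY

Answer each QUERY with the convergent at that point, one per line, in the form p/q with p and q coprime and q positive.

APPEND 2: p_0 = 2·1 + 0 = 2, q_0 = 2·0 + 1 = 1 → 2/1
APPEND 27: p_1 = 27·2 + 1 = 55, q_1 = 27·1 + 0 = 27 → 55/27
APPEND 21: p_2 = 21·55 + 2 = 1157, q_2 = 21·27 + 1 = 568 → 1157/568
APPEND 46: p_3 = 46·1157 + 55 = 53277, q_3 = 46·568 + 27 = 26155 → 53277/26155
APPEND 35: p_4 = 35·53277 + 1157 = 1865852, q_4 = 35·26155 + 568 = 915993 → 1865852/915993
APPEND 18: p_5 = 18·1865852 + 53277 = 33638613, q_5 = 18·915993 + 26155 = 16514029 → 33638613/16514029
APPEND 41: p_6 = 41·33638613 + 1865852 = 1381048985, q_6 = 41·16514029 + 915993 = 677991182 → 1381048985/677991182
APPEND 50: p_7 = 50·1381048985 + 33638613 = 69086087863, q_7 = 50·677991182 + 16514029 = 33916073129 → 69086087863/33916073129
APPEND 47: p_8 = 47·69086087863 + 1381048985 = 3248427178546, q_8 = 47·33916073129 + 677991182 = 1594733428245 → 3248427178546/1594733428245
APPEND 36: p_9 = 36·3248427178546 + 69086087863 = 117012464515519, q_9 = 36·1594733428245 + 33916073129 = 57444319489949 → 117012464515519/57444319489949
APPEND 29: p_10 = 29·117012464515519 + 3248427178546 = 3396609898128597, q_10 = 29·57444319489949 + 1594733428245 = 1667479998636766 → 3396609898128597/1667479998636766
APPEND 40: p_11 = 40·3396609898128597 + 117012464515519 = 135981408389659399, q_11 = 40·1667479998636766 + 57444319489949 = 66756644264960589 → 135981408389659399/66756644264960589
APPEND 3: p_12 = 3·135981408389659399 + 3396609898128597 = 411340835067106794, q_12 = 3·66756644264960589 + 1667479998636766 = 201937412793518533 → 411340835067106794/201937412793518533
APPEND 11: p_13 = 11·411340835067106794 + 135981408389659399 = 4660730594127834133, q_13 = 11·201937412793518533 + 66756644264960589 = 2288068184993664452 → 4660730594127834133/2288068184993664452
APPEND 49: p_14 = 49·4660730594127834133 + 411340835067106794 = 228787139947330979311, q_14 = 49·2288068184993664452 + 201937412793518533 = 112317278477483076681 → 228787139947330979311/112317278477483076681
APPEND 45: p_15 = 45·228787139947330979311 + 4660730594127834133 = 10300082028224021903128, q_15 = 45·112317278477483076681 + 2288068184993664452 = 5056565599671732115097 → 10300082028224021903128/5056565599671732115097
APPEND 14: p_16 = 14·10300082028224021903128 + 228787139947330979311 = 144429935535083637623103, q_16 = 14·5056565599671732115097 + 112317278477483076681 = 70904235673881732688039 → 144429935535083637623103/70904235673881732688039

2/1
55/27
1157/568
53277/26155
1865852/915993
33638613/16514029
1381048985/677991182
69086087863/33916073129
117012464515519/57444319489949
3396609898128597/1667479998636766
135981408389659399/66756644264960589
411340835067106794/201937412793518533
4660730594127834133/2288068184993664452
10300082028224021903128/5056565599671732115097
144429935535083637623103/70904235673881732688039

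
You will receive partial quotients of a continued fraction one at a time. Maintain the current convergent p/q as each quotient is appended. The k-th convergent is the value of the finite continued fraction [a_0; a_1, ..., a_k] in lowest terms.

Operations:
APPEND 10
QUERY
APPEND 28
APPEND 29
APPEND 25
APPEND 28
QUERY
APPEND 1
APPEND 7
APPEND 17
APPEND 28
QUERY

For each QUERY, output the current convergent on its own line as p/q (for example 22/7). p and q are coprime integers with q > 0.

10/1
5727327/570697
22703574940/2262287819

APPEND 10: p_0 = 10·1 + 0 = 10, q_0 = 10·0 + 1 = 1 → 10/1
APPEND 28: p_1 = 28·10 + 1 = 281, q_1 = 28·1 + 0 = 28 → 281/28
APPEND 29: p_2 = 29·281 + 10 = 8159, q_2 = 29·28 + 1 = 813 → 8159/813
APPEND 25: p_3 = 25·8159 + 281 = 204256, q_3 = 25·813 + 28 = 20353 → 204256/20353
APPEND 28: p_4 = 28·204256 + 8159 = 5727327, q_4 = 28·20353 + 813 = 570697 → 5727327/570697
APPEND 1: p_5 = 1·5727327 + 204256 = 5931583, q_5 = 1·570697 + 20353 = 591050 → 5931583/591050
APPEND 7: p_6 = 7·5931583 + 5727327 = 47248408, q_6 = 7·591050 + 570697 = 4708047 → 47248408/4708047
APPEND 17: p_7 = 17·47248408 + 5931583 = 809154519, q_7 = 17·4708047 + 591050 = 80627849 → 809154519/80627849
APPEND 28: p_8 = 28·809154519 + 47248408 = 22703574940, q_8 = 28·80627849 + 4708047 = 2262287819 → 22703574940/2262287819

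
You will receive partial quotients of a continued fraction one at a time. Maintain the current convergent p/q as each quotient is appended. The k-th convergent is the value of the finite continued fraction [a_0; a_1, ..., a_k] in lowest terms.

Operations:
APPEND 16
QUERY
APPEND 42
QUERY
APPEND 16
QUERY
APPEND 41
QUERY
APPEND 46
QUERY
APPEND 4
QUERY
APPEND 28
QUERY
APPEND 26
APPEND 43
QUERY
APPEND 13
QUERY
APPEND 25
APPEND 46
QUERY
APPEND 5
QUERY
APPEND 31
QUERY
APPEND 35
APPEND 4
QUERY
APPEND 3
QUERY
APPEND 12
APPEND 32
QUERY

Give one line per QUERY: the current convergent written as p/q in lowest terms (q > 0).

16/1
673/42
10784/673
442817/27635
20380366/1271883
81964281/5115167
2315380234/144496559
2594434945929/161911601702
33787936147442/2108612847827
39009258513218476/2434461321527169
195893585404724359/12225183840433222
6111710406059673605/381415160374957051
862534741596032875741/53828438348230677079
2801709982585591927757/174847070841655961244
1106259455026525944210157/69038632301180926745468

APPEND 16: p_0 = 16·1 + 0 = 16, q_0 = 16·0 + 1 = 1 → 16/1
APPEND 42: p_1 = 42·16 + 1 = 673, q_1 = 42·1 + 0 = 42 → 673/42
APPEND 16: p_2 = 16·673 + 16 = 10784, q_2 = 16·42 + 1 = 673 → 10784/673
APPEND 41: p_3 = 41·10784 + 673 = 442817, q_3 = 41·673 + 42 = 27635 → 442817/27635
APPEND 46: p_4 = 46·442817 + 10784 = 20380366, q_4 = 46·27635 + 673 = 1271883 → 20380366/1271883
APPEND 4: p_5 = 4·20380366 + 442817 = 81964281, q_5 = 4·1271883 + 27635 = 5115167 → 81964281/5115167
APPEND 28: p_6 = 28·81964281 + 20380366 = 2315380234, q_6 = 28·5115167 + 1271883 = 144496559 → 2315380234/144496559
APPEND 26: p_7 = 26·2315380234 + 81964281 = 60281850365, q_7 = 26·144496559 + 5115167 = 3762025701 → 60281850365/3762025701
APPEND 43: p_8 = 43·60281850365 + 2315380234 = 2594434945929, q_8 = 43·3762025701 + 144496559 = 161911601702 → 2594434945929/161911601702
APPEND 13: p_9 = 13·2594434945929 + 60281850365 = 33787936147442, q_9 = 13·161911601702 + 3762025701 = 2108612847827 → 33787936147442/2108612847827
APPEND 25: p_10 = 25·33787936147442 + 2594434945929 = 847292838631979, q_10 = 25·2108612847827 + 161911601702 = 52877232797377 → 847292838631979/52877232797377
APPEND 46: p_11 = 46·847292838631979 + 33787936147442 = 39009258513218476, q_11 = 46·52877232797377 + 2108612847827 = 2434461321527169 → 39009258513218476/2434461321527169
APPEND 5: p_12 = 5·39009258513218476 + 847292838631979 = 195893585404724359, q_12 = 5·2434461321527169 + 52877232797377 = 12225183840433222 → 195893585404724359/12225183840433222
APPEND 31: p_13 = 31·195893585404724359 + 39009258513218476 = 6111710406059673605, q_13 = 31·12225183840433222 + 2434461321527169 = 381415160374957051 → 6111710406059673605/381415160374957051
APPEND 35: p_14 = 35·6111710406059673605 + 195893585404724359 = 214105757797493300534, q_14 = 35·381415160374957051 + 12225183840433222 = 13361755796963930007 → 214105757797493300534/13361755796963930007
APPEND 4: p_15 = 4·214105757797493300534 + 6111710406059673605 = 862534741596032875741, q_15 = 4·13361755796963930007 + 381415160374957051 = 53828438348230677079 → 862534741596032875741/53828438348230677079
APPEND 3: p_16 = 3·862534741596032875741 + 214105757797493300534 = 2801709982585591927757, q_16 = 3·53828438348230677079 + 13361755796963930007 = 174847070841655961244 → 2801709982585591927757/174847070841655961244
APPEND 12: p_17 = 12·2801709982585591927757 + 862534741596032875741 = 34483054532623136008825, q_17 = 12·174847070841655961244 + 53828438348230677079 = 2151993288448102212007 → 34483054532623136008825/2151993288448102212007
APPEND 32: p_18 = 32·34483054532623136008825 + 2801709982585591927757 = 1106259455026525944210157, q_18 = 32·2151993288448102212007 + 174847070841655961244 = 69038632301180926745468 → 1106259455026525944210157/69038632301180926745468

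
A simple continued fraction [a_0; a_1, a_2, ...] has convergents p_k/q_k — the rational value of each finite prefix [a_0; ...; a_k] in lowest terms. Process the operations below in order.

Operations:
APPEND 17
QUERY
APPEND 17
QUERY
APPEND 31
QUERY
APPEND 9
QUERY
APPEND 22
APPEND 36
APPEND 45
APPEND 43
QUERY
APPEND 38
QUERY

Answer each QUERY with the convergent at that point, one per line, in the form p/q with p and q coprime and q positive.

APPEND 17: p_0 = 17·1 + 0 = 17, q_0 = 17·0 + 1 = 1 → 17/1
APPEND 17: p_1 = 17·17 + 1 = 290, q_1 = 17·1 + 0 = 17 → 290/17
APPEND 31: p_2 = 31·290 + 17 = 9007, q_2 = 31·17 + 1 = 528 → 9007/528
APPEND 9: p_3 = 9·9007 + 290 = 81353, q_3 = 9·528 + 17 = 4769 → 81353/4769
APPEND 22: p_4 = 22·81353 + 9007 = 1798773, q_4 = 22·4769 + 528 = 105446 → 1798773/105446
APPEND 36: p_5 = 36·1798773 + 81353 = 64837181, q_5 = 36·105446 + 4769 = 3800825 → 64837181/3800825
APPEND 45: p_6 = 45·64837181 + 1798773 = 2919471918, q_6 = 45·3800825 + 105446 = 171142571 → 2919471918/171142571
APPEND 43: p_7 = 43·2919471918 + 64837181 = 125602129655, q_7 = 43·171142571 + 3800825 = 7362931378 → 125602129655/7362931378
APPEND 38: p_8 = 38·125602129655 + 2919471918 = 4775800398808, q_8 = 38·7362931378 + 171142571 = 279962534935 → 4775800398808/279962534935

17/1
290/17
9007/528
81353/4769
125602129655/7362931378
4775800398808/279962534935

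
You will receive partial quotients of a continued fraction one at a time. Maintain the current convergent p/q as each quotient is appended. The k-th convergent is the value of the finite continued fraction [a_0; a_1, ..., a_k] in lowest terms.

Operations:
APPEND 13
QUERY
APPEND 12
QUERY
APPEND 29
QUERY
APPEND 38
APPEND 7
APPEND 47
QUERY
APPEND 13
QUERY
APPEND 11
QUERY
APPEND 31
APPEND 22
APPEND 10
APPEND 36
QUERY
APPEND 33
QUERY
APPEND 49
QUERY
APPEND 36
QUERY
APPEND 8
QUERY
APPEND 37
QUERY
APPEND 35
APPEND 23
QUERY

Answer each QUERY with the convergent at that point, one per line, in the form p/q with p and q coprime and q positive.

13/1
157/12
4566/349
57524052/4396823
749032897/57251966
8296885919/634168449
2060940191984267/157526963464619
68068116806041307/5202753476745502
3337398663688008310/255092447323994217
120214420009574340467/9188530857140537314
965052758740282732046/73763339304448292729
35827166493400035426169/2738432085121727368287
28898892407131455056329272/2208872817412114569572089

APPEND 13: p_0 = 13·1 + 0 = 13, q_0 = 13·0 + 1 = 1 → 13/1
APPEND 12: p_1 = 12·13 + 1 = 157, q_1 = 12·1 + 0 = 12 → 157/12
APPEND 29: p_2 = 29·157 + 13 = 4566, q_2 = 29·12 + 1 = 349 → 4566/349
APPEND 38: p_3 = 38·4566 + 157 = 173665, q_3 = 38·349 + 12 = 13274 → 173665/13274
APPEND 7: p_4 = 7·173665 + 4566 = 1220221, q_4 = 7·13274 + 349 = 93267 → 1220221/93267
APPEND 47: p_5 = 47·1220221 + 173665 = 57524052, q_5 = 47·93267 + 13274 = 4396823 → 57524052/4396823
APPEND 13: p_6 = 13·57524052 + 1220221 = 749032897, q_6 = 13·4396823 + 93267 = 57251966 → 749032897/57251966
APPEND 11: p_7 = 11·749032897 + 57524052 = 8296885919, q_7 = 11·57251966 + 4396823 = 634168449 → 8296885919/634168449
APPEND 31: p_8 = 31·8296885919 + 749032897 = 257952496386, q_8 = 31·634168449 + 57251966 = 19716473885 → 257952496386/19716473885
APPEND 22: p_9 = 22·257952496386 + 8296885919 = 5683251806411, q_9 = 22·19716473885 + 634168449 = 434396593919 → 5683251806411/434396593919
APPEND 10: p_10 = 10·5683251806411 + 257952496386 = 57090470560496, q_10 = 10·434396593919 + 19716473885 = 4363682413075 → 57090470560496/4363682413075
APPEND 36: p_11 = 36·57090470560496 + 5683251806411 = 2060940191984267, q_11 = 36·4363682413075 + 434396593919 = 157526963464619 → 2060940191984267/157526963464619
APPEND 33: p_12 = 33·2060940191984267 + 57090470560496 = 68068116806041307, q_12 = 33·157526963464619 + 4363682413075 = 5202753476745502 → 68068116806041307/5202753476745502
APPEND 49: p_13 = 49·68068116806041307 + 2060940191984267 = 3337398663688008310, q_13 = 49·5202753476745502 + 157526963464619 = 255092447323994217 → 3337398663688008310/255092447323994217
APPEND 36: p_14 = 36·3337398663688008310 + 68068116806041307 = 120214420009574340467, q_14 = 36·255092447323994217 + 5202753476745502 = 9188530857140537314 → 120214420009574340467/9188530857140537314
APPEND 8: p_15 = 8·120214420009574340467 + 3337398663688008310 = 965052758740282732046, q_15 = 8·9188530857140537314 + 255092447323994217 = 73763339304448292729 → 965052758740282732046/73763339304448292729
APPEND 37: p_16 = 37·965052758740282732046 + 120214420009574340467 = 35827166493400035426169, q_16 = 37·73763339304448292729 + 9188530857140537314 = 2738432085121727368287 → 35827166493400035426169/2738432085121727368287
APPEND 35: p_17 = 35·35827166493400035426169 + 965052758740282732046 = 1254915880027741522647961, q_17 = 35·2738432085121727368287 + 73763339304448292729 = 95918886318564906182774 → 1254915880027741522647961/95918886318564906182774
APPEND 23: p_18 = 23·1254915880027741522647961 + 35827166493400035426169 = 28898892407131455056329272, q_18 = 23·95918886318564906182774 + 2738432085121727368287 = 2208872817412114569572089 → 28898892407131455056329272/2208872817412114569572089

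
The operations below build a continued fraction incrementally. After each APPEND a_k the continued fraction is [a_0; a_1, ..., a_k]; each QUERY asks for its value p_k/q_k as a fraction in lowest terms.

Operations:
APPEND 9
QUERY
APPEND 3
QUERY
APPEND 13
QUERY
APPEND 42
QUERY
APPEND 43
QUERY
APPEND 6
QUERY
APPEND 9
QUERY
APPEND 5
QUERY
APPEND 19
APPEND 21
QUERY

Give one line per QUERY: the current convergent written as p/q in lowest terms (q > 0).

APPEND 9: p_0 = 9·1 + 0 = 9, q_0 = 9·0 + 1 = 1 → 9/1
APPEND 3: p_1 = 3·9 + 1 = 28, q_1 = 3·1 + 0 = 3 → 28/3
APPEND 13: p_2 = 13·28 + 9 = 373, q_2 = 13·3 + 1 = 40 → 373/40
APPEND 42: p_3 = 42·373 + 28 = 15694, q_3 = 42·40 + 3 = 1683 → 15694/1683
APPEND 43: p_4 = 43·15694 + 373 = 675215, q_4 = 43·1683 + 40 = 72409 → 675215/72409
APPEND 6: p_5 = 6·675215 + 15694 = 4066984, q_5 = 6·72409 + 1683 = 436137 → 4066984/436137
APPEND 9: p_6 = 9·4066984 + 675215 = 37278071, q_6 = 9·436137 + 72409 = 3997642 → 37278071/3997642
APPEND 5: p_7 = 5·37278071 + 4066984 = 190457339, q_7 = 5·3997642 + 436137 = 20424347 → 190457339/20424347
APPEND 19: p_8 = 19·190457339 + 37278071 = 3655967512, q_8 = 19·20424347 + 3997642 = 392060235 → 3655967512/392060235
APPEND 21: p_9 = 21·3655967512 + 190457339 = 76965775091, q_9 = 21·392060235 + 20424347 = 8253689282 → 76965775091/8253689282

9/1
28/3
373/40
15694/1683
675215/72409
4066984/436137
37278071/3997642
190457339/20424347
76965775091/8253689282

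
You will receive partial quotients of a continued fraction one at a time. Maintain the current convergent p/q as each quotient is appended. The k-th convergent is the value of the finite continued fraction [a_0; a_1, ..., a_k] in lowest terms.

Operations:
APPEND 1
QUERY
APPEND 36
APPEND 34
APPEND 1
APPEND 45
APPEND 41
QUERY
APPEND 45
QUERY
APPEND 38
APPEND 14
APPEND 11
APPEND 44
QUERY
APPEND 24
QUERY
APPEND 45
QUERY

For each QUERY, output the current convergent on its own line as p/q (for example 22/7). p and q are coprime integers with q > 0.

APPEND 1: p_0 = 1·1 + 0 = 1, q_0 = 1·0 + 1 = 1 → 1/1
APPEND 36: p_1 = 36·1 + 1 = 37, q_1 = 36·1 + 0 = 36 → 37/36
APPEND 34: p_2 = 34·37 + 1 = 1259, q_2 = 34·36 + 1 = 1225 → 1259/1225
APPEND 1: p_3 = 1·1259 + 37 = 1296, q_3 = 1·1225 + 36 = 1261 → 1296/1261
APPEND 45: p_4 = 45·1296 + 1259 = 59579, q_4 = 45·1261 + 1225 = 57970 → 59579/57970
APPEND 41: p_5 = 41·59579 + 1296 = 2444035, q_5 = 41·57970 + 1261 = 2378031 → 2444035/2378031
APPEND 45: p_6 = 45·2444035 + 59579 = 110041154, q_6 = 45·2378031 + 57970 = 107069365 → 110041154/107069365
APPEND 38: p_7 = 38·110041154 + 2444035 = 4184007887, q_7 = 38·107069365 + 2378031 = 4071013901 → 4184007887/4071013901
APPEND 14: p_8 = 14·4184007887 + 110041154 = 58686151572, q_8 = 14·4071013901 + 107069365 = 57101263979 → 58686151572/57101263979
APPEND 11: p_9 = 11·58686151572 + 4184007887 = 649731675179, q_9 = 11·57101263979 + 4071013901 = 632184917670 → 649731675179/632184917670
APPEND 44: p_10 = 44·649731675179 + 58686151572 = 28646879859448, q_10 = 44·632184917670 + 57101263979 = 27873237641459 → 28646879859448/27873237641459
APPEND 24: p_11 = 24·28646879859448 + 649731675179 = 688174848301931, q_11 = 24·27873237641459 + 632184917670 = 669589888312686 → 688174848301931/669589888312686
APPEND 45: p_12 = 45·688174848301931 + 28646879859448 = 30996515053446343, q_12 = 45·669589888312686 + 27873237641459 = 30159418211712329 → 30996515053446343/30159418211712329

1/1
2444035/2378031
110041154/107069365
28646879859448/27873237641459
688174848301931/669589888312686
30996515053446343/30159418211712329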